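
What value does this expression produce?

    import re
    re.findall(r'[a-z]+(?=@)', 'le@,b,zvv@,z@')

['le', 'zvv', 'z']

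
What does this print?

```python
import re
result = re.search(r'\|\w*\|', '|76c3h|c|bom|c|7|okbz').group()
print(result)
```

|76c3h|

Unlike `match`, `search` isn't anchored — it looks for the pattern anywhere in the string.
The match spans [0:7] → '|76c3h|'.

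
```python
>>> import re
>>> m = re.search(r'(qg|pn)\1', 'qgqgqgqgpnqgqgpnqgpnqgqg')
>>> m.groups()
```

The match spans [0:4] → 'qgqg'.
Captured: group 1 = 'qg'.

('qg',)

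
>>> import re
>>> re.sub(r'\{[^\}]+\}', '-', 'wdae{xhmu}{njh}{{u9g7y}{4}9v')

Matches: at [4:10] → '{xhmu}'; at [10:15] → '{njh}'; at [15:23] → '{{u9g7y}'; at [23:26] → '{4}'.
Every occurrence is swapped for '-'.

'wdae----9v'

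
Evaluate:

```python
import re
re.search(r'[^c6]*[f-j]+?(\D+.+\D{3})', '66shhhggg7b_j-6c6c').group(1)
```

This matches zero or more of any character except [c6], then one or more of a character in [f-j] (lazy); then one or more of a non-digit, then one or more of any character, then exactly 3 of a non-digit (captured).
`re.search` tries every starting position until one works.
The match spans [2:14] → 'shhhggg7b_j-'.
Captured: group 1 = 'g7b_j-'.

'g7b_j-'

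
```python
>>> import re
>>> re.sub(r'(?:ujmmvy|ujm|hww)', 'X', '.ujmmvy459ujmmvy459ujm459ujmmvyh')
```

'.X459X459X459Xh'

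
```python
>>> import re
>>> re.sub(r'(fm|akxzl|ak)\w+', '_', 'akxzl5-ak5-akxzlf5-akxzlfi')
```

'_-_-_-_'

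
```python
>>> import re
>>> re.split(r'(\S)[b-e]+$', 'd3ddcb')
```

The group in the pattern means `split` returns the separators' captures alongside the pieces.

['d', '3', '']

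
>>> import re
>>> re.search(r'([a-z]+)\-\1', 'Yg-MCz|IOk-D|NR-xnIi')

`\1` has to match the exact text group 1 already captured.
`re.search` scans for the first position where the pattern succeeds.
Here no position works, so the call returns None.

None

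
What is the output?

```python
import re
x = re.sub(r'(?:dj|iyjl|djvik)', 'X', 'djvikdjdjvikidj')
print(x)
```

XvikXXvikiX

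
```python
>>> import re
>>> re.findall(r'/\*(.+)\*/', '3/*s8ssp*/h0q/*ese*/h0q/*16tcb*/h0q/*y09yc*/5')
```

['s8ssp*/h0q/*ese*/h0q/*16tcb*/h0q/*y09yc']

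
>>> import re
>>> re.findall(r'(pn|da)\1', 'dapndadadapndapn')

['da']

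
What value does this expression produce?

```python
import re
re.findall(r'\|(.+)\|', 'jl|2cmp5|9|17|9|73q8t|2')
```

['2cmp5|9|17|9|73q8t']

Because there's exactly one group, `findall` drops the full match and keeps group 1 from the one hit.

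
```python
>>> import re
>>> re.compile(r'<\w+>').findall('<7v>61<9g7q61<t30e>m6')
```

['<7v>', '<t30e>']

Scanning left to right: at [0:4] → '<7v>'; at [13:19] → '<t30e>'.
With no groups in the pattern, `findall` gives back each whole match — 2 here.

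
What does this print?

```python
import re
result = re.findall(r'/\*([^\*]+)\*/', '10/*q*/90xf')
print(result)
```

Scanning left to right: at [2:7] match '/*q*/', group 1 = 'q'.
One capturing group, so `findall` returns just the captured substring from the one match — 1 in all.

['q']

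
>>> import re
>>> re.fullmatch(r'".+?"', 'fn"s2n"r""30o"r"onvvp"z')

None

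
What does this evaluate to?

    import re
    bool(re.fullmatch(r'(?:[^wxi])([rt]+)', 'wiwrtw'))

False

This matches any character except [wxi] (non-capturing group); then one or more of one of [rt] (captured).
`re.fullmatch` requires the pattern to consume the entire string.
Here the string isn't matched end-to-end, so the call returns None, and `bool(None)` is False.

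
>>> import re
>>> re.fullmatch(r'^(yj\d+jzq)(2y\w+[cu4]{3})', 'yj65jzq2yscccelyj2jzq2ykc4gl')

None

Pattern: anchored at the start of the string; then the literal 'yj', then one or more of a digit, then the literal 'jzq' (captured); then the literal '2y', then one or more of a word character, then exactly 3 of one of [cu4] (captured).
For `fullmatch`, every character of the input must be accounted for by the pattern.
Here there's no way to consume every character, so the call returns None.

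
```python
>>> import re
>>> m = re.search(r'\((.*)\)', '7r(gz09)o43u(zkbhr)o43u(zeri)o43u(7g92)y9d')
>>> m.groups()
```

('gz09)o43u(zkbhr)o43u(zeri)o43u(7g92',)

The match spans [2:39] → '(gz09)o43u(zkbhr)o43u(zeri)o43u(7g92)'.
Captured: group 1 = 'gz09)o43u(zkbhr)o43u(zeri)o43u(7g92'.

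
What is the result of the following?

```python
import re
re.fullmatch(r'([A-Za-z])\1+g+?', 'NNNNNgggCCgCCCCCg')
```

After group 1 captures some text, `\1` only succeeds where that same text appears again.
For `fullmatch`, every character of the input must be accounted for by the pattern.
Here there's no way to consume every character, so the call returns None.

None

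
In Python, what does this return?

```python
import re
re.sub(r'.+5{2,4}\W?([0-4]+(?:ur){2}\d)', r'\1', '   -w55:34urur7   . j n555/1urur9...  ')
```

This matches one or more of any character, then 2 to 4 of the literal '5', then optionally a non-word character; then one or more of a character in [0-4], then the literal 'ur' repeated 2 times, then a digit (captured).
The replacement refers to a captured group, so each match is rewritten using its own captured text.

'1urur9...  '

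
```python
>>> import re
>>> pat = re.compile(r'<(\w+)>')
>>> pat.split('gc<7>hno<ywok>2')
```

['gc', '7', 'hno', 'ywok', '2']

Matches to split on: at [2:5] → '<7>'; at [8:14] → '<ywok>'.
Because the pattern has a capturing group, `split` also inserts each captured text between the pieces.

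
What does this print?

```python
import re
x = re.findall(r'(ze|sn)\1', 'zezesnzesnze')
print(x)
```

After group 1 captures some text, `\1` only succeeds where that same text appears again.
Scanning left to right: at [0:4] match 'zeze', group 1 = 'ze'.
One capturing group, so `findall` returns just the captured substring from the one match — 1 in all.

['ze']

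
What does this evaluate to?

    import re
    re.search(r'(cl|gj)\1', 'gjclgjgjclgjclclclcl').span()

(4, 8)

The backreference `\1` re-matches whatever the first group consumed, character for character.
`re.search` scans for the first position where the pattern succeeds.
The match spans [4:8] → 'gjgj'.
Captured: group 1 = 'gj'.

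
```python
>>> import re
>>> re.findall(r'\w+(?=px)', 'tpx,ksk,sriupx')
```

Because the assertion is zero-width, the text it checks is not consumed and won't appear in the result.
Scanning left to right: at [0:1] → 't'; at [8:12] → 'sriu'.
Since nothing is captured, `findall` lists the 2 matched substrings directly.

['t', 'sriu']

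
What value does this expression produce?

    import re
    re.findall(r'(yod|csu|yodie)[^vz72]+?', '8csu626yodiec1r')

['csu', 'yod']

Alternation isn't longest-match — the leftmost alternative that fits at this position is chosen.
Matches: at [1:5] match 'csu6', group 1 = 'csu'; at [7:11] match 'yodi', group 1 = 'yod'.
`findall` collects group 1 from each match (2 total).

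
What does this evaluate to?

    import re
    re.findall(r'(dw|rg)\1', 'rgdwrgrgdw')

The backreference `\1` re-matches whatever the first group consumed, character for character.
One capturing group, so `findall` returns just the captured substring from the one match — 1 in all.

['rg']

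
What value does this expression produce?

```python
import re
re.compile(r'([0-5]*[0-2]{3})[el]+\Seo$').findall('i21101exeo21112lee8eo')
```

Pattern: zero or more of a character in [0-5], then exactly 3 of a character in [0-2] (captured); then one or more of one of [el], then a non-whitespace character, then the literal 'eo'; then anchored at the end.
Walking the string: at [10:21] match '21112lee8eo', group 1 = '21112'.
With a single group, `findall` returns only what that group captured — 1 item.

['21112']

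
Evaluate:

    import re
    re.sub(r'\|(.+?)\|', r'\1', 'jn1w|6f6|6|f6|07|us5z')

'jn1w6f66f607|us5z'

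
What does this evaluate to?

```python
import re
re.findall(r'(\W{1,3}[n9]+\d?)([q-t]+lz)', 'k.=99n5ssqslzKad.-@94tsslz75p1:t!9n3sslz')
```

This matches 1 to 3 of a non-word character, then one or more of one of [n9], then optionally a digit (captured); then one or more of a character in [q-t], then the literal 'lz' (captured).
Scanning left to right: at [1:13] match '.=99n5ssqslz', groups = ('.=99n5', 'ssqslz'); at [16:26] match '.-@94tsslz', groups = ('.-@94', 'tsslz'); at [32:40] match '!9n3sslz', groups = ('!9n3', 'sslz').
`findall` packs the 2 group values into a tuple for every match.

[('.=99n5', 'ssqslz'), ('.-@94', 'tsslz'), ('!9n3', 'sslz')]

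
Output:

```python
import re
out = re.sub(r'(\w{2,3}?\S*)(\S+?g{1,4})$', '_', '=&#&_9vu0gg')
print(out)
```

=&#&_

This matches 2 to 3 of a word character (lazy), then zero or more of a non-whitespace character (captured); then one or more of a non-whitespace character (lazy), then 1 to 4 of a literal 'g' (captured); then anchored at the end.
Matches: at [4:11] → '_9vu0gg'.
Every occurrence is swapped for '_'.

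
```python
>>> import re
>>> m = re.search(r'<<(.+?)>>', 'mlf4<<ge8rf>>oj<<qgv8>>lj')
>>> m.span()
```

(4, 13)

Lazy quantifiers expand one character at a time until the remainder of the pattern can match.
The match spans [4:13] → '<<ge8rf>>'.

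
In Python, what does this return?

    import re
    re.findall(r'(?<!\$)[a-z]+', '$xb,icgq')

`(?!…)`/`(?<!…)` only lets a position through if the neighbouring text does NOT match; no characters are consumed.
No capturing groups, so `findall` returns the 2 full match strings.

['b', 'icgq']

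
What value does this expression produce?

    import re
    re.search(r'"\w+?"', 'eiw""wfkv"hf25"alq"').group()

'"wfkv"'

`search` walks the string left to right and returns the first match it finds.
The match spans [4:10] → '"wfkv"'.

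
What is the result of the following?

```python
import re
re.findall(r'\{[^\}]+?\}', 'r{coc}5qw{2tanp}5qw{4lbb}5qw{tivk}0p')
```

['{coc}', '{2tanp}', '{4lbb}', '{tivk}']

Since nothing is captured, `findall` lists the 4 matched substrings directly.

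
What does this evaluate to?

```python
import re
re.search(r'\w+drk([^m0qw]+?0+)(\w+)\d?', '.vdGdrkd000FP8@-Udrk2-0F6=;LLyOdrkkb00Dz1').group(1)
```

'd000'

Pattern: one or more of a word character, then the literal 'drk'; then one or more of any character except [m0qw] (lazy), then one or more of the literal '0' (captured); then one or more of a word character (captured); then optionally a digit.
`re.search` tries every starting position until one works.
The match spans [1:14] → 'vdGdrkd000FP8'.
Captured: group 1 = 'd000', group 2 = 'FP8'.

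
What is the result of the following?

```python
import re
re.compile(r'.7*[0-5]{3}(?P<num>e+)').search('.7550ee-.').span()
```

(0, 7)

The match spans [0:7] → '.7550ee'.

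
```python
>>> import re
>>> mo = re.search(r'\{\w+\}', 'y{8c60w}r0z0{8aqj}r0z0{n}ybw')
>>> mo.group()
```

'{8c60w}'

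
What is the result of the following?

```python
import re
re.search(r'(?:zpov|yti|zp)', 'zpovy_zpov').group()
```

'zpov'

`|` is ordered: at each position the engine commits to the first alternative that works.
`re.search` scans for the first position where the pattern succeeds.
The match spans [0:4] → 'zpov'.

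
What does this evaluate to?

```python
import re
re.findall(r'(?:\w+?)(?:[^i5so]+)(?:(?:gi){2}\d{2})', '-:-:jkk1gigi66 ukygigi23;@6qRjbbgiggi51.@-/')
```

Because the quantifier is non-greedy, it stops expanding at the earliest point where the rest of the pattern can succeed.
No capturing groups, so `findall` returns the 2 full match strings.

['jkk1gigi66', 'ukygigi23']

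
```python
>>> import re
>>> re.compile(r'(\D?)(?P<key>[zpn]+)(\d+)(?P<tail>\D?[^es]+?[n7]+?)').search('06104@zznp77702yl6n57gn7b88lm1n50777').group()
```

'@zznp77702yl6n'

This matches optionally a non-digit (captured); then one or more of one of [zpn] (captured as 'key'); then one or more of a digit (captured); then optionally a non-digit, then one or more of any character except [es] (lazy), then one or more of one of [n7] (lazy) (captured as 'tail').
The match spans [5:19] → '@zznp77702yl6n'.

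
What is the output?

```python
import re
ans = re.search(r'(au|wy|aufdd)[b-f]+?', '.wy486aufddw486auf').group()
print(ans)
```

auf

The match spans [6:9] → 'auf'.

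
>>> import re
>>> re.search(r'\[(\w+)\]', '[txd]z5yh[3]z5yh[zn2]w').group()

'[txd]'

The match spans [0:5] → '[txd]'.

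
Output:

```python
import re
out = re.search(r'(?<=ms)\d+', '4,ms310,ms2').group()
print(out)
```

The positive lookaround only admits positions where the adjacent text matches; those characters stay outside the span.
`re.search` tries every starting position until one works.
The match spans [4:7] → '310'.

310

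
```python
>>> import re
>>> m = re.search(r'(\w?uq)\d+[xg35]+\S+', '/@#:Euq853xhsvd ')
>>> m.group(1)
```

The pattern matches optionally a word character, then the literal 'uq' (captured); then one or more of a digit, then one or more of one of [xg35]; then one or more of a non-whitespace character.
Unlike `match`, `search` isn't anchored — it looks for the pattern anywhere in the string.
The match spans [4:15] → 'Euq853xhsvd'.
Captured: group 1 = 'Euq'.

'Euq'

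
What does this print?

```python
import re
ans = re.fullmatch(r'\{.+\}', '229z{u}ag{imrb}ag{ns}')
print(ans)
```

For `fullmatch`, every character of the input must be accounted for by the pattern.
Here the string isn't matched end-to-end, so the call returns None.

None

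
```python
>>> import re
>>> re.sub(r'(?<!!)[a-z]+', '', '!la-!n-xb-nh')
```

Because the assertion is negative and zero-width, positions next to the forbidden text are skipped.
Matches: at [2:3] → 'a'; at [7:9] → 'xb'; at [10:12] → 'nh'.
Each match is replaced by ''.

'!l-!n--'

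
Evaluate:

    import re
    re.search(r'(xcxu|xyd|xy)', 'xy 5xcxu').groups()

('xy',)

Unlike `match`, `search` isn't anchored — it looks for the pattern anywhere in the string.
The match spans [0:2] → 'xy'.
Captured: group 1 = 'xy'.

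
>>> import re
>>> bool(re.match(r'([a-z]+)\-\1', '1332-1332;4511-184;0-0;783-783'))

`\1` has to match the exact text group 1 already captured.
With `match`, the pattern is implicitly anchored at the beginning.
Here position 0 doesn't satisfy it, so the call returns None, and `bool(None)` is False.

False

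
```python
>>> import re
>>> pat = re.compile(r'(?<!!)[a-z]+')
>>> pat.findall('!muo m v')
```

['uo', 'm', 'v']

A negative assertion filters positions out without eating any characters.
Scanning left to right: at [2:4] → 'uo'; at [5:6] → 'm'; at [7:8] → 'v'.
No capturing groups, so `findall` returns the 3 full match strings.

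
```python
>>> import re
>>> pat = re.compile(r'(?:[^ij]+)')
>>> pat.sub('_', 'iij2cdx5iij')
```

'iij_iij'

The pattern matches one or more of any character except [ij] (non-capturing group).
Matches: at [3:8] → '2cdx5'.
Each match is replaced by '_'.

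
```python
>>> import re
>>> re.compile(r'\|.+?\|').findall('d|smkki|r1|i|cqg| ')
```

Matches: at [1:8] → '|smkki|'; at [10:13] → '|i|'.
No capturing groups, so `findall` returns the 2 full match strings.

['|smkki|', '|i|']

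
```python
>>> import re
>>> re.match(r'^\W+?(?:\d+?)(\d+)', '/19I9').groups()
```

('9',)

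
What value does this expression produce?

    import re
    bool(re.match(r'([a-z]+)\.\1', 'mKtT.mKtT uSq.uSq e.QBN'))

A backreference is literal: `\1` must see the identical characters the first group matched.
`re.match` won't scan ahead — the pattern has to work from the very first character.
Here the pattern fails at index 0, so the call returns None, and `bool(None)` is False.

False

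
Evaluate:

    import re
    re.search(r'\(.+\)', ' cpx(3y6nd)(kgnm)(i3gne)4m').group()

The match spans [4:24] → '(3y6nd)(kgnm)(i3gne)'.

'(3y6nd)(kgnm)(i3gne)'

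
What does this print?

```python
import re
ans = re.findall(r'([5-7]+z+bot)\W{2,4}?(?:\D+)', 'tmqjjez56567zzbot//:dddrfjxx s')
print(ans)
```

Pattern: one or more of a character in [5-7], then one or more of the literal 'z', then the literal 'bot' (captured); then 2 to 4 of a non-word character (lazy); then one or more of a non-digit (non-capturing group).
Scanning left to right: at [7:30] match '56567zzbot//:dddrfjxx s', group 1 = '56567zzbot'.
With a single group, `findall` returns only what that group captured — 1 item.

['56567zzbot']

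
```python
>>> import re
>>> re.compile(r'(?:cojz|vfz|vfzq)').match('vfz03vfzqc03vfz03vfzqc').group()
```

'vfz'

`match` is anchored at position 0; if the pattern doesn't fit there, it returns None.
The match spans [0:3] → 'vfz'.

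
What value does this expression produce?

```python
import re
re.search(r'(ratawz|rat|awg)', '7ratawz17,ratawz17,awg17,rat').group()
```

'ratawz'

Alternation isn't longest-match — the leftmost alternative that fits at this position is chosen.
Unlike `match`, `search` isn't anchored — it looks for the pattern anywhere in the string.
The match spans [1:7] → 'ratawz'.
Captured: group 1 = 'ratawz'.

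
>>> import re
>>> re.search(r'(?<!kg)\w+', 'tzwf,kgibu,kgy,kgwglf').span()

`(?!…)`/`(?<!…)` only lets a position through if the neighbouring text does NOT match; no characters are consumed.
The match spans [0:4] → 'tzwf'.

(0, 4)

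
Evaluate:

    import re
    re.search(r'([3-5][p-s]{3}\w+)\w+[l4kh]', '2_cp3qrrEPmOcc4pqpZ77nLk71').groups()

('3qrrEPmOcc4pqpZ77n',)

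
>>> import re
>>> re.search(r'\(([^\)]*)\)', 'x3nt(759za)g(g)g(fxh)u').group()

`re.search` scans for the first position where the pattern succeeds.
The match spans [4:11] → '(759za)'.
Captured: group 1 = '759za'.

'(759za)'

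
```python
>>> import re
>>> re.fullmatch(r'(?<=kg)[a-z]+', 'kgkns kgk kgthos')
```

None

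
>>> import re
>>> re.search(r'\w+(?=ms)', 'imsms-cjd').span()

Because the assertion is zero-width, the text it checks is not consumed and won't appear in the result.
`re.search` scans for the first position where the pattern succeeds.
The match spans [0:3] → 'ims'.

(0, 3)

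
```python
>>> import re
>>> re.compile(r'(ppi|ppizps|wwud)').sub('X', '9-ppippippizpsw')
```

'9-XXXzpsw'

The regex engine tests alternatives in the order written; an earlier branch that matches wins even if a later one would match more.
Matches: at [2:5] → 'ppi'; at [5:8] → 'ppi'; at [8:11] → 'ppi'.
Every occurrence is swapped for 'X'.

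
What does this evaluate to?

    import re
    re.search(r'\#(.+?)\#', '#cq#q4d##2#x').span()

(0, 4)

The `?` after the quantifier makes it lazy — it takes as little as possible before letting the rest of the pattern try.
The match spans [0:4] → '#cq#'.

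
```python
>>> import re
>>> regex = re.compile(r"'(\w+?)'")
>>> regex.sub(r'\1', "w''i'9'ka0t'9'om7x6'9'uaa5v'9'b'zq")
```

"w'i9ka0t9om7x69uaa5v9bzq"

Matches: at [2:5] → "'i'"; at [6:12] → "'ka0t'"; at [13:20] → "'om7x6'"; at [21:28] → "'uaa5v'"; at [29:32] → "'b'".
Each match is replaced using the text its own group 1 captured.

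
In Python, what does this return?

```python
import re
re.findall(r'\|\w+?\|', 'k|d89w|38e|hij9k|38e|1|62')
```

['|d89w|', '|hij9k|', '|1|']

Scanning left to right: at [1:7] → '|d89w|'; at [10:17] → '|hij9k|'; at [20:23] → '|1|'.
With no groups in the pattern, `findall` gives back each whole match — 3 here.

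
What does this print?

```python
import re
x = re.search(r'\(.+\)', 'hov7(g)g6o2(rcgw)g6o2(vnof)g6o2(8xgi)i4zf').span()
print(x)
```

Unlike `match`, `search` isn't anchored — it looks for the pattern anywhere in the string.
The match spans [4:37] → '(g)g6o2(rcgw)g6o2(vnof)g6o2(8xgi)'.

(4, 37)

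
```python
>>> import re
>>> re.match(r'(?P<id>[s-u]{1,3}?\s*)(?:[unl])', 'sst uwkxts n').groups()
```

('sst ',)

The pattern matches 1 to 3 of a character in [s-u] (lazy), then zero or more of whitespace (captured as 'id'); then one of [unl] (non-capturing group).
`match` is anchored at position 0; if the pattern doesn't fit there, it returns None.
The match spans [0:5] → 'sst u'.
Captured: group 1 = 'sst '.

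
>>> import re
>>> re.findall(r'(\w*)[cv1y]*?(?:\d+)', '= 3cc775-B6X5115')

['3cc77', 'B6X511']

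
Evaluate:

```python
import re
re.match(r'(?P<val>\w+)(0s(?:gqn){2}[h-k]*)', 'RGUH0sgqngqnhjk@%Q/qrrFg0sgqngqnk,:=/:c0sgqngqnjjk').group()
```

'RGUH0sgqngqnhjk'

`match` is anchored at position 0; if the pattern doesn't fit there, it returns None.
The match spans [0:15] → 'RGUH0sgqngqnhjk'.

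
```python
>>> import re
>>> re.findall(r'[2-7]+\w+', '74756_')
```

Pattern: one or more of a character in [2-7]; then one or more of a word character.
Matches: at [0:6] → '74756_'.
Since nothing is captured, `findall` lists the 1 matched substring directly.

['74756_']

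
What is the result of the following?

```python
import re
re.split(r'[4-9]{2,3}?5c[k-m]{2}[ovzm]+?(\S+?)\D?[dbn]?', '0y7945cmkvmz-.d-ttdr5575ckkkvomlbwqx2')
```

Because the quantifier is non-greedy, it stops expanding at the earliest point where the rest of the pattern can succeed.
With a capturing group present, the delimiter's captured portion is kept in the result list.

['0y', 'm', '-.d-ttdr5575ckkkvomlbwqx2']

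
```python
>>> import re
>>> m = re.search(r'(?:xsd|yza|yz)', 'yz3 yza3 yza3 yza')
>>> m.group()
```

`search` walks the string left to right and returns the first match it finds.
The match spans [0:2] → 'yz'.

'yz'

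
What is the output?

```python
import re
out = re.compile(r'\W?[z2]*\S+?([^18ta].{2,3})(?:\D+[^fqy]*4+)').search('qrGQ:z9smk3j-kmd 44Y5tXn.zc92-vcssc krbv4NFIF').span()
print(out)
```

(0, 41)

Pattern: optionally a non-word character, then zero or more of one of [z2], then one or more of a non-whitespace character (lazy); then any character except [18ta], then 2 to 3 of any character (captured); then one or more of a non-digit, then zero or more of any character except [fqy], then one or more of a literal '4' (non-capturing group).
Unlike `match`, `search` isn't anchored — it looks for the pattern anywhere in the string.
The match spans [0:41] → 'qrGQ:z9smk3j-kmd 44Y5tXn.zc92-vcssc krbv4'.
Captured: group 1 = 'rGQ:'.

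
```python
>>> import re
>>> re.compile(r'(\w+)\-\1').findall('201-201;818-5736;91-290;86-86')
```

['201', '86']

A backreference is literal: `\1` must see the identical characters the first group matched.
Walking the string: at [0:7] match '201-201', group 1 = '201'; at [24:29] match '86-86', group 1 = '86'.
One capturing group, so `findall` returns just the captured substring from each match — 2 in all.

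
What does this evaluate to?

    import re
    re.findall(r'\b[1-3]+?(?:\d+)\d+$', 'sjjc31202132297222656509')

[]

This matches a word boundary (`\b`, zero-width); then one or more of a character in [1-3] (lazy); then one or more of a digit (non-capturing group); then one or more of a digit; then anchored at the end.
With no groups in the pattern, `findall` gives back each whole match — 0 here.
Nothing in the string satisfies the pattern, so the list is empty.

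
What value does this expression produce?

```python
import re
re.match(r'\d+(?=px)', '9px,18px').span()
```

(0, 1)

Lookahead/lookbehind check context without consuming it, so the matched span excludes the asserted characters.
`match` is anchored at position 0; if the pattern doesn't fit there, it returns None.
The match spans [0:1] → '9'.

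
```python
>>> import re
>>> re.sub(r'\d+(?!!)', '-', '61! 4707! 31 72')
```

'-1! -7! - -'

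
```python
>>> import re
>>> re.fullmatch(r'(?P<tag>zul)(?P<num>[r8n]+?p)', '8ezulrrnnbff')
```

None

Pattern: the literal 'zu', then the literal 'l' (captured as 'tag'); then one or more of one of [r8n] (lazy), then a literal 'p' (captured as 'num').
`fullmatch` succeeds only if the pattern covers the string from start to end.
Here there's no way to consume every character, so the call returns None.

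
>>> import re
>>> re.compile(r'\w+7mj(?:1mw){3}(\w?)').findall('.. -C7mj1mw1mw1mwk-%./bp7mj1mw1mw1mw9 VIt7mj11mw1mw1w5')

['k', '9']

With a single group, `findall` returns only what that group captured — 2 items.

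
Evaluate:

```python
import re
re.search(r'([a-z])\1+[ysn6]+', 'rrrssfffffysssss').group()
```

'rrrss'

A backreference is literal: `\1` must see the identical characters the first group matched.
`re.search` tries every starting position until one works.
The match spans [0:5] → 'rrrss'.
Captured: group 1 = 'r'.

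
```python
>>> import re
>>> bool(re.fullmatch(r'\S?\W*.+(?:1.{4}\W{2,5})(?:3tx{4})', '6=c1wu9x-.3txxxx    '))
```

The pattern matches optionally a non-whitespace character, then zero or more of a non-word character; then one or more of any character; then the literal '1', then exactly 4 of any character, then 2 to 5 of a non-word character (non-capturing group); then the literal '3t', then exactly 4 of a literal 'x' (non-capturing group).
`re.fullmatch` is like wrapping the pattern in `^…$` (in single-line mode).
Here the pattern can't cover the whole string, so the call returns None, and `bool(None)` is False.

False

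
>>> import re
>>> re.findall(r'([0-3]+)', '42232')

['2232']

This matches one or more of a character in [0-3] (captured).
Scanning left to right: at [1:5] match '2232', group 1 = '2232'.
Because there's exactly one group, `findall` drops the full match and keeps group 1 from the one hit.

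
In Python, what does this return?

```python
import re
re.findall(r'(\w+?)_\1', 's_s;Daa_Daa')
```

`\1` is not a pattern — it's the concrete string captured by group 1, re-applied verbatim.
`findall` collects group 1 from each match (2 total).

['s', 'Daa']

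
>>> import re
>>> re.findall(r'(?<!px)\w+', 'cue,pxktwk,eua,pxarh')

['cue', 'pxktwk', 'eua', 'pxarh']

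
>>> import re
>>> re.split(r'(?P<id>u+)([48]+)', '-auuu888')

This matches one or more of a literal 'u' (captured as 'id'); then one or more of one of [48] (captured).
Matches to split on: at [2:8] → 'uuu888'.
With a capturing group present, the delimiter's captured portion is kept in the result list.

['-a', 'uuu', '888', '']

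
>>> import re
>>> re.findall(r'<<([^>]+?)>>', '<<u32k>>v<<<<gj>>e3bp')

['u32k', '<<gj']

With a single group, `findall` returns only what that group captured — 2 items.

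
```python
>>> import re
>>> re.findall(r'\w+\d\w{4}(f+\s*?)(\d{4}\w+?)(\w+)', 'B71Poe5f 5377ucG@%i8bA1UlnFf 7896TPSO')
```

3 groups means each result is a tuple of 3 captured strings — 2 here.

[('f ', '5377u', 'cG'), ('f ', '7896T', 'PSO')]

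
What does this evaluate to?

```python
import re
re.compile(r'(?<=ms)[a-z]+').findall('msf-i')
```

['f']

The lookaround is zero-width — it requires the adjacent text to match without consuming it, so the asserted text isn't part of the match.
Since nothing is captured, `findall` lists the 1 matched substring directly.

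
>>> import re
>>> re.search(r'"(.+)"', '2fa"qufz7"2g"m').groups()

('qufz7"2g',)

`re.search` tries every starting position until one works.
The match spans [3:13] → '"qufz7"2g"'.
Captured: group 1 = 'qufz7"2g'.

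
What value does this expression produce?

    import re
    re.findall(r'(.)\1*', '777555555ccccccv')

['7', '5', 'c', 'v']

A backreference is literal: `\1` must see the identical characters the first group matched.
One capturing group, so `findall` returns just the captured substring from each match — 4 in all.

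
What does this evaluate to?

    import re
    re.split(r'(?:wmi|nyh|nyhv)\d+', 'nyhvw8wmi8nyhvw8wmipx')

['nyhvw8', 'nyhvw8wmipx']

Matches to split on: at [6:10] → 'wmi8'.
The string is cut at each match, leaving 2 pieces.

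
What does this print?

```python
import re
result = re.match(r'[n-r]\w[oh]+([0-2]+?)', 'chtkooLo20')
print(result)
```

This matches a character in [n-r], then a word character, then one or more of one of [oh]; then one or more of a character in [0-2] (lazy) (captured).
`re.match` only tries the pattern at the start of the string.
Here position 0 doesn't satisfy it, so the call returns None.

None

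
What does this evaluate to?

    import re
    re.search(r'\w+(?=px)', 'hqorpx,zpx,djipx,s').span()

Lookahead/lookbehind check context without consuming it, so the matched span excludes the asserted characters.
`re.search` scans for the first position where the pattern succeeds.
The match spans [0:4] → 'hqor'.

(0, 4)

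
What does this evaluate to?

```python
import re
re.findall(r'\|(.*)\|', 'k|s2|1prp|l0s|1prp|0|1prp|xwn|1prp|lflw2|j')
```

Matches: at [1:41] match '|s2|1prp|l0s|1prp|0|1prp|xwn|1prp|lflw2|', group 1 = 's2|1prp|l0s|1prp|0|1prp|xwn|1prp|lflw2'.
Because there's exactly one group, `findall` drops the full match and keeps group 1 from the one hit.

['s2|1prp|l0s|1prp|0|1prp|xwn|1prp|lflw2']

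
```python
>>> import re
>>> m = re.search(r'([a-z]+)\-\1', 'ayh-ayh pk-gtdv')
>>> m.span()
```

(0, 7)

After group 1 captures some text, `\1` only succeeds where that same text appears again.
The match spans [0:7] → 'ayh-ayh'.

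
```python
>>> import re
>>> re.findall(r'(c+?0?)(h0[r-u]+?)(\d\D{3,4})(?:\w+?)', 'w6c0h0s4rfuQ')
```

Pattern: one or more of the literal 'c' (lazy), then optionally a literal '0' (captured); then the literal 'h0', then one or more of a character in [r-u] (lazy) (captured); then a digit, then 3 to 4 of a non-digit (captured); then one or more of a word character (lazy) (non-capturing group).
Scanning left to right: at [2:12] match 'c0h0s4rfuQ', groups = ('c0', 'h0s', '4rfu').
3 groups means the one result is a tuple of 3 captured strings — 1 here.

[('c0', 'h0s', '4rfu')]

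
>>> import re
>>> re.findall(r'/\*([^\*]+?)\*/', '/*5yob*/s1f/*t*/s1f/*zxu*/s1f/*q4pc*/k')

Matches: at [0:8] match '/*5yob*/', group 1 = '5yob'; at [11:16] match '/*t*/', group 1 = 't'; at [19:26] match '/*zxu*/', group 1 = 'zxu'; at [29:37] match '/*q4pc*/', group 1 = 'q4pc'.
Because there's exactly one group, `findall` drops the full match and keeps group 1 from each hit.

['5yob', 't', 'zxu', 'q4pc']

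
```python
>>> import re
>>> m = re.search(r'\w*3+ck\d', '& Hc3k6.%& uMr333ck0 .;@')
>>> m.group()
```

'uMr333ck0'

Pattern: zero or more of a word character, then one or more of a literal '3'; then the literal 'ck', then a digit.
Unlike `match`, `search` isn't anchored — it looks for the pattern anywhere in the string.
The match spans [11:20] → 'uMr333ck0'.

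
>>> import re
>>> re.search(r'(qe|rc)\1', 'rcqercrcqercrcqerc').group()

'rcrc'

A backreference is literal: `\1` must see the identical characters the first group matched.
The match spans [4:8] → 'rcrc'.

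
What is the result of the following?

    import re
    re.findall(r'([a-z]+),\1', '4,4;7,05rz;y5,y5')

[]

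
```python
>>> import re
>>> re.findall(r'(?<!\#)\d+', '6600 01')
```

Because the assertion is negative and zero-width, positions next to the forbidden text are skipped.
Scanning left to right: at [0:4] → '6600'; at [5:7] → '01'.
Since nothing is captured, `findall` lists the 2 matched substrings directly.

['6600', '01']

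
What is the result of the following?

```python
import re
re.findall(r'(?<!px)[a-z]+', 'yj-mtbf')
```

['yj', 'mtbf']

Because the assertion is negative and zero-width, positions next to the forbidden text are skipped.
No capturing groups, so `findall` returns the 2 full match strings.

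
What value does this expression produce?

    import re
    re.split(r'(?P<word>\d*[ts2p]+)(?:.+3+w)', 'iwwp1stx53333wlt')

['iww', 'p', 'lt']

Pattern: zero or more of a digit, then one or more of one of [ts2p] (captured as 'word'); then one or more of any character, then one or more of the literal '3', then the literal 'w' (non-capturing group).
With a capturing group present, the delimiter's captured portion is kept in the result list.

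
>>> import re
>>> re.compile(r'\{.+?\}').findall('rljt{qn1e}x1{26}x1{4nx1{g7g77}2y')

The `?` after the quantifier makes it lazy — it takes as little as possible before letting the rest of the pattern try.
Matches: at [4:10] → '{qn1e}'; at [12:16] → '{26}'; at [18:30] → '{4nx1{g7g77}'.
With no groups in the pattern, `findall` gives back each whole match — 3 here.

['{qn1e}', '{26}', '{4nx1{g7g77}']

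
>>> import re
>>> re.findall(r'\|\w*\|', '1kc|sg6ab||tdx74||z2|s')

Matches: at [3:10] → '|sg6ab|'; at [10:17] → '|tdx74|'; at [17:21] → '|z2|'.
No capturing groups, so `findall` returns the 3 full match strings.

['|sg6ab|', '|tdx74|', '|z2|']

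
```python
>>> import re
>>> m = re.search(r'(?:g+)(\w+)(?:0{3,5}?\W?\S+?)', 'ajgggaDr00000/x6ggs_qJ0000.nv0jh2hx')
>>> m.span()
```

Lazy quantifiers expand one character at a time until the remainder of the pattern can match.
The match spans [2:15] → 'gggaDr00000/x'.

(2, 15)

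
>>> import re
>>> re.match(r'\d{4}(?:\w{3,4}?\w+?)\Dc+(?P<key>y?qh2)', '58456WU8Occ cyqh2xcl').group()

'58456WU8Occ cyqh2'

`re.match` only tries the pattern at the start of the string.
The match spans [0:17] → '58456WU8Occ cyqh2'.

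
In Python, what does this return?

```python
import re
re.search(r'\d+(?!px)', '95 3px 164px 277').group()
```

'95'

A negative assertion filters positions out without eating any characters.
`re.search` tries every starting position until one works.
The match spans [0:2] → '95'.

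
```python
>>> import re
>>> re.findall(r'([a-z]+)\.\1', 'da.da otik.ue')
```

['da']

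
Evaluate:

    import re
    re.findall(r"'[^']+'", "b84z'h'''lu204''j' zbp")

["'h'", "'lu204'", "'j'"]

Matches: at [4:7] → "'h'"; at [8:15] → "'lu204'"; at [15:18] → "'j'".
Since nothing is captured, `findall` lists the 3 matched substrings directly.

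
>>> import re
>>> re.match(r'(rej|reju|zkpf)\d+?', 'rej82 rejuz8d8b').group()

'rej8'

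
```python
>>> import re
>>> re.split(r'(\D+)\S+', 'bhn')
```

`re.split` interleaves the captured-group text with the surrounding fragments.

['', 'bh', '']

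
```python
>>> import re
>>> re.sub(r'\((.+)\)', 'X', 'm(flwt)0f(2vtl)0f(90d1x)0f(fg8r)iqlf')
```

`sub` substitutes 'X' at each match site.

'mXiqlf'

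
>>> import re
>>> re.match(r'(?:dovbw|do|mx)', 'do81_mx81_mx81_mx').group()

`re.match` won't scan ahead — the pattern has to work from the very first character.
The match spans [0:2] → 'do'.

'do'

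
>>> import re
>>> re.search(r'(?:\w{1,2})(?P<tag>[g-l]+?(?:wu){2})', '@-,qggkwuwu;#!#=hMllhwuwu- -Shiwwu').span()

The pattern matches 1 to 2 of a word character (non-capturing group); then one or more of a character in [g-l] (lazy), then the literal 'wu' repeated 2 times (captured as 'tag').
`re.search` tries every starting position until one works.
The match spans [3:11] → 'qggkwuwu'.
Captured: group 1 = 'gkwuwu'.

(3, 11)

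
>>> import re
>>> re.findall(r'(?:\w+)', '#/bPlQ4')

With no groups in the pattern, `findall` gives back each whole match — 1 here.

['bPlQ4']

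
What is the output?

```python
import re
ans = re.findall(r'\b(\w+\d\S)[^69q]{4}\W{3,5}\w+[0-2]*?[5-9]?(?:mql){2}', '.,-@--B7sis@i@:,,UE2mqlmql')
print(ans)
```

['B7s']

This matches a word boundary (`\b`, zero-width); then one or more of a word character, then a digit, then a non-whitespace character (captured); then exactly 4 of any character except [69q], then 3 to 5 of a non-word character, then one or more of a word character; then zero or more of a character in [0-2] (lazy), then optionally a character in [5-9], then the literal 'mql' repeated 2 times.
Scanning left to right: at [6:26] match 'B7sis@i@:,,UE2mqlmql', group 1 = 'B7s'.
Because there's exactly one group, `findall` drops the full match and keeps group 1 from the one hit.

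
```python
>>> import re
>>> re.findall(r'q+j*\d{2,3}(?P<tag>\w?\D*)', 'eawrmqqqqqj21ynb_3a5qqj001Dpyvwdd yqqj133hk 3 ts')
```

['ynb_', 'Dpyvwdd yqqj']

The pattern matches one or more of a literal 'q'; then zero or more of the literal 'j', then 2 to 3 of a digit; then optionally a word character, then zero or more of a non-digit (captured as 'tag').
Scanning left to right: at [5:17] match 'qqqqqj21ynb_', group 1 = 'ynb_'; at [20:38] match 'qqj001Dpyvwdd yqqj', group 1 = 'Dpyvwdd yqqj'.
Because there's exactly one group, `findall` drops the full match and keeps group 1 from each hit.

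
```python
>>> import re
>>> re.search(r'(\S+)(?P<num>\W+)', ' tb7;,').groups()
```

('tb7;', ',')

The match spans [1:6] → 'tb7;,'.
Captured: group 1 = 'tb7;', group 2 = ','.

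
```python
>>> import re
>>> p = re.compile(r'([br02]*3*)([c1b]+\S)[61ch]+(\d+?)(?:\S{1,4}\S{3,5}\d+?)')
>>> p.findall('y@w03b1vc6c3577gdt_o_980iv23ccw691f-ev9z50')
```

This matches zero or more of one of [br02], then zero or more of a literal '3' (captured); then one or more of one of [c1b], then a non-whitespace character (captured); then one or more of one of [61ch]; then one or more of a digit (lazy) (captured); then 1 to 4 of a non-whitespace character, then 3 to 5 of a non-whitespace character, then one or more of a digit (lazy) (non-capturing group).
The `?` after the quantifier makes it lazy — it takes as little as possible before letting the rest of the pattern try.
Matches: at [3:22] match '03b1vc6c3577gdt_o_9', groups = ('03', 'b1v', '3'); at [26:42] match '23ccw691f-ev9z50', groups = ('23', 'ccw', '9').
Multiple groups make `findall` return tuples — one 3-tuple for each match.

[('03', 'b1v', '3'), ('23', 'ccw', '9')]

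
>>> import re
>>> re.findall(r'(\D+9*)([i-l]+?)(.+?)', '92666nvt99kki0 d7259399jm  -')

[('nvt99', 'k', 'k')]

Pattern: one or more of a non-digit, then zero or more of the literal '9' (captured); then one or more of a character in [i-l] (lazy) (captured); then one or more of any character (lazy) (captured).
Lazy quantifiers expand one character at a time until the remainder of the pattern can match.
Matches: at [5:12] match 'nvt99kk', groups = ('nvt99', 'k', 'k').
`findall` packs the 3 group values into a tuple for every match.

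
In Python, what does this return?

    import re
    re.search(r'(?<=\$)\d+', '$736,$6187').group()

The positive lookaround only admits positions where the adjacent text matches; those characters stay outside the span.
`re.search` scans for the first position where the pattern succeeds.
The match spans [1:4] → '736'.

'736'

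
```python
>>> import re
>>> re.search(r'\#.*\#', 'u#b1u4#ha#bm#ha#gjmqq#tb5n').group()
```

'#b1u4#ha#bm#ha#gjmqq#'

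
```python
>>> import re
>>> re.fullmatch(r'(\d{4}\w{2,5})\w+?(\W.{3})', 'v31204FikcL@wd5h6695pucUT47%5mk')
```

None

This matches exactly 4 of a digit, then 2 to 5 of a word character (captured); then one or more of a word character (lazy); then a non-word character, then exactly 3 of any character (captured).
`fullmatch` succeeds only if the pattern covers the string from start to end.
Here there's no way to consume every character, so the call returns None.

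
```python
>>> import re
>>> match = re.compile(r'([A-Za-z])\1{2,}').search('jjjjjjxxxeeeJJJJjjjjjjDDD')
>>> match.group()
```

'jjjjjj'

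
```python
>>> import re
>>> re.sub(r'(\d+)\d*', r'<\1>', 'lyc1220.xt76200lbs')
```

'lyc<1220>.xt<76200>lbs'

Pattern: one or more of a digit (captured); then zero or more of a digit.
Matches: at [3:7] → '1220'; at [10:15] → '76200'.
`\1` in the replacement pulls in group 1's text for each match.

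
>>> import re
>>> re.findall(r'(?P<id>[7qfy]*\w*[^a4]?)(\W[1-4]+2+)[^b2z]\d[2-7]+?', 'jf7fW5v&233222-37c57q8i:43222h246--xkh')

Multiple groups make `findall` return tuples — one 2-tuple for each match.

[('jf7fW5v', '&233222'), ('c57q8i', ':43222')]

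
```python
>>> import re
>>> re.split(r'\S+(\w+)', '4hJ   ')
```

The group in the pattern means `split` returns the separators' captures alongside the pieces.

['', 'J', '   ']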